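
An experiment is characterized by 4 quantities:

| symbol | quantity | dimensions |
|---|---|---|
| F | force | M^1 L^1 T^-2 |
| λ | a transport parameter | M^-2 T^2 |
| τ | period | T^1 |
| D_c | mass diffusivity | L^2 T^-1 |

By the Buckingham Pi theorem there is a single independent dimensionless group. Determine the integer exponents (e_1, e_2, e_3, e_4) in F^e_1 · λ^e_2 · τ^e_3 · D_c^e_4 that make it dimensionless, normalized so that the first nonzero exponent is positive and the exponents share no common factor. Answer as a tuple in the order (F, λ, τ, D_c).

(2, 1, 1, -1)

M: e_1·(1) + e_2·(-2) + e_3·(0) + e_4·(0) = 0
L: e_1·(1) + e_2·(0) + e_3·(0) + e_4·(2) = 0
T: e_1·(-2) + e_2·(2) + e_3·(1) + e_4·(-1) = 0
Solving this homogeneous linear system for the smallest-integer solution (first nonzero entry positive) gives (2, 1, 1, -1).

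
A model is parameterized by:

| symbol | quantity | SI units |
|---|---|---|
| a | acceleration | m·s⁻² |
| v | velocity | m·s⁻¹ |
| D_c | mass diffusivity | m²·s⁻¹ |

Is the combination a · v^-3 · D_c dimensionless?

yes

Sum the exponent of each base dimension across the product:
  L: [a]_L − 3·[v]_L + [D_c]_L = (1) − 3·(1) + (2) = 0
  T: [a]_T − 3·[v]_T + [D_c]_T = (-2) − 3·(-1) + (-1) = 0
All base exponents vanish — dimensionless.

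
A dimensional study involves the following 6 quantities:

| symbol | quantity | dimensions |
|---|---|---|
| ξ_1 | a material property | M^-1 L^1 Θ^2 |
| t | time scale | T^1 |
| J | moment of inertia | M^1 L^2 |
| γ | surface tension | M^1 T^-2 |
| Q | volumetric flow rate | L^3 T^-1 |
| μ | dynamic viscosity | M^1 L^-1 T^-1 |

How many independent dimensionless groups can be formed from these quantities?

2

There are 6 variables and 4 base dimensions (M, L, T, Θ).
The dimension matrix has rank 4.
Independent dimensionless groups: 6 − 4 = 2.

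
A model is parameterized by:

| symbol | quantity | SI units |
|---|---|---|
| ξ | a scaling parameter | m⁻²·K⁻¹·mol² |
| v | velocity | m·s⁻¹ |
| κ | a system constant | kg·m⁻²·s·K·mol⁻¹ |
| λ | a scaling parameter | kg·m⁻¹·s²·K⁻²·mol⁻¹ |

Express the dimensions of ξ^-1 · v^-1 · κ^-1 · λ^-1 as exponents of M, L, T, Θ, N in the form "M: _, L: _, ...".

M: -2, L: 4, T: -2, Θ: 2, N: 0

Collect each base-dimension exponent across the product:
  M: −(0) − (0) − (1) − (1) = -2
  L: −(-2) − (1) − (-2) − (-1) = 4
  T: −(0) − (-1) − (1) − (2) = -2
  Θ: −(-1) − (0) − (1) − (-2) = 2
  N: −(2) − (0) − (-1) − (-1) = 0
So the dimensions are [M⁻² L⁴ T⁻² Θ²].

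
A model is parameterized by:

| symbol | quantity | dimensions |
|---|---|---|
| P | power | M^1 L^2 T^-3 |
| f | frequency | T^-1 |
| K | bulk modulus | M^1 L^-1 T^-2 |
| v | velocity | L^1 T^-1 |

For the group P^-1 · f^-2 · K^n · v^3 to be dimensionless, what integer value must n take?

1

Balance the M exponent: (1)·n from K, plus −(1) − 2·(0) + 3·(0) = -1 from the rest, must sum to zero.
n − 1 = 0, so n = 1.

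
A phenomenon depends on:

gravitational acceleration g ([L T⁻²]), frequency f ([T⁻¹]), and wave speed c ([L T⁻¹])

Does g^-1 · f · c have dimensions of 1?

yes

Sum the exponent of each base dimension across the product:
  L: −[g]_L + [f]_L + [c]_L = −(1) + (0) + (1) = 0
  T: −[g]_T + [f]_T + [c]_T = −(-2) + (-1) + (-1) = 0
All base exponents vanish — dimensionless.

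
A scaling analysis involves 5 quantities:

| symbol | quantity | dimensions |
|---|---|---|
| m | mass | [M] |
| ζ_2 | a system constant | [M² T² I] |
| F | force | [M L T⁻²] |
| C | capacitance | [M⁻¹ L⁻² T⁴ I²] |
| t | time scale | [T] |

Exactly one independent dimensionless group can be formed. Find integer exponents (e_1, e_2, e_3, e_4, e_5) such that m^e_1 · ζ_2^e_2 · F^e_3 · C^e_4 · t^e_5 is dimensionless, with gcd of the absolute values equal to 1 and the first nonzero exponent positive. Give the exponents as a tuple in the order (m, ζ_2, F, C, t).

(3, -2, 2, 1, 4)

M: e_1·(1) + e_2·(2) + e_3·(1) + e_4·(-1) + e_5·(0) = 0
L: e_1·(0) + e_2·(0) + e_3·(1) + e_4·(-2) + e_5·(0) = 0
T: e_1·(0) + e_2·(2) + e_3·(-2) + e_4·(4) + e_5·(1) = 0
I: e_1·(0) + e_2·(1) + e_3·(0) + e_4·(2) + e_5·(0) = 0
Solving this homogeneous linear system for the smallest-integer solution (first nonzero entry positive) gives (3, -2, 2, 1, 4).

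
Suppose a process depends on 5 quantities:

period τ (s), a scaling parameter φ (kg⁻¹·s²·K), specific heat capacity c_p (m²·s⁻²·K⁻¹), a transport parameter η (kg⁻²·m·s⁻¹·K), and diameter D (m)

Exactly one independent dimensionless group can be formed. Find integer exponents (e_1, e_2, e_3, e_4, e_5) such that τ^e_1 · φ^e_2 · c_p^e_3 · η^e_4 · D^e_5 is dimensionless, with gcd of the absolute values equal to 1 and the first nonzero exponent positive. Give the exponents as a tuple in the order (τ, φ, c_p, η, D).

M: e_1·(0) + e_2·(-1) + e_3·(0) + e_4·(-2) + e_5·(0) = 0
L: e_1·(0) + e_2·(0) + e_3·(2) + e_4·(1) + e_5·(1) = 0
T: e_1·(1) + e_2·(2) + e_3·(-2) + e_4·(-1) + e_5·(0) = 0
Θ: e_1·(0) + e_2·(1) + e_3·(-1) + e_4·(1) + e_5·(0) = 0
Solving this homogeneous linear system for the smallest-integer solution (first nonzero entry positive) gives (3, -2, -1, 1, 1).

(3, -2, -1, 1, 1)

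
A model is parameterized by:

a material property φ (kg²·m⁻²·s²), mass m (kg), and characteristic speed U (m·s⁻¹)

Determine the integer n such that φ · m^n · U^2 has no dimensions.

Balance the M exponent: (1)·n from m, plus (2) + 2·(0) = 2 from the rest, must sum to zero.
n + 2 = 0, so n = -2.

-2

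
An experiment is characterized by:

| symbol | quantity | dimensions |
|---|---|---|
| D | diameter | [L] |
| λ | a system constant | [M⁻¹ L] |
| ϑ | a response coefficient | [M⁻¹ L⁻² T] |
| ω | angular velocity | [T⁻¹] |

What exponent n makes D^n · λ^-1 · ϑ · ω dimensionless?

3

Balance the L exponent: (1)·n from D, plus −(1) + (-2) + (0) = -3 from the rest, must sum to zero.
n − 3 = 0, so n = 3.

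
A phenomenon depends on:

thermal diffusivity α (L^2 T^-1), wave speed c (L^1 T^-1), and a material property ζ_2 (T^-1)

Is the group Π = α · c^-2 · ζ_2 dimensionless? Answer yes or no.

Sum the exponent of each base dimension across the product:
  L: [α]_L − 2·[c]_L + [ζ_2]_L = (2) − 2·(1) + (0) = 0
  T: [α]_T − 2·[c]_T + [ζ_2]_T = (-1) − 2·(-1) + (-1) = 0
All base exponents vanish — dimensionless.

yes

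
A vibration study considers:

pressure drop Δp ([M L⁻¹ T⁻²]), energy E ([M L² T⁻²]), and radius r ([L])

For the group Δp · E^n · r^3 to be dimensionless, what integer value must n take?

Balance the M exponent: (1)·n from E, plus (1) + 3·(0) = 1 from the rest, must sum to zero.
n + 1 = 0, so n = -1.

-1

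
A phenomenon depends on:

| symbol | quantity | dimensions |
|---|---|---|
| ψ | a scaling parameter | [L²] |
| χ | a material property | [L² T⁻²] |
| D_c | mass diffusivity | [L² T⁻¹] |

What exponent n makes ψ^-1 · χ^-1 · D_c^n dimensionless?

2

Balance the L exponent: (2)·n from D_c, plus −(2) − (2) = -4 from the rest, must sum to zero.
2n − 4 = 0, so n = 2.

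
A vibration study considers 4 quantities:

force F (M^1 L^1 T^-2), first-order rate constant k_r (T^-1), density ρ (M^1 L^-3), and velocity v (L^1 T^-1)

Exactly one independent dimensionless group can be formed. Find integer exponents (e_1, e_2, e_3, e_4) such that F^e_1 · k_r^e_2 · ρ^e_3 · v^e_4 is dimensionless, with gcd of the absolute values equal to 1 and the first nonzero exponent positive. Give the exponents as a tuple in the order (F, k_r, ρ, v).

M: e_1·(1) + e_2·(0) + e_3·(1) + e_4·(0) = 0
L: e_1·(1) + e_2·(0) + e_3·(-3) + e_4·(1) = 0
T: e_1·(-2) + e_2·(-1) + e_3·(0) + e_4·(-1) = 0
Solving this homogeneous linear system for the smallest-integer solution (first nonzero entry positive) gives (1, 2, -1, -4).

(1, 2, -1, -4)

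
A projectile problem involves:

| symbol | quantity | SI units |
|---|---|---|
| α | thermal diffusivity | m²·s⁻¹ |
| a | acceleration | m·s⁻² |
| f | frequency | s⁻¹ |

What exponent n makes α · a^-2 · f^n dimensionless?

Balance the T exponent: (-1)·n from f, plus (-1) − 2·(-2) = 3 from the rest, must sum to zero.
−n + 3 = 0, so n = 3.

3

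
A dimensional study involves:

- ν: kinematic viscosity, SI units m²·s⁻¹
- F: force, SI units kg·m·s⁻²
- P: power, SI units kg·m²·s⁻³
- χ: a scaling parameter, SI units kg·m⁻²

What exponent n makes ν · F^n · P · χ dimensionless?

Balance the M exponent: (1)·n from F, plus (0) + (1) + (1) = 2 from the rest, must sum to zero.
n + 2 = 0, so n = -2.

-2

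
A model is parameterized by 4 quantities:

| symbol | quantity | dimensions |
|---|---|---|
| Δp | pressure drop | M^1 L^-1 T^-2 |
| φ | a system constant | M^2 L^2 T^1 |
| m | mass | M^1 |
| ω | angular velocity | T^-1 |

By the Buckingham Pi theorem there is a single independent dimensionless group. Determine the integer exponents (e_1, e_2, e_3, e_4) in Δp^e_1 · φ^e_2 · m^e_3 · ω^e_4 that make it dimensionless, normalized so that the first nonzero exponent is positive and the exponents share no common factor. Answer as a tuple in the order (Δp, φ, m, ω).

M: e_1·(1) + e_2·(2) + e_3·(1) + e_4·(0) = 0
L: e_1·(-1) + e_2·(2) + e_3·(0) + e_4·(0) = 0
T: e_1·(-2) + e_2·(1) + e_3·(0) + e_4·(-1) = 0
Solving this homogeneous linear system for the smallest-integer solution (first nonzero entry positive) gives (2, 1, -4, -3).

(2, 1, -4, -3)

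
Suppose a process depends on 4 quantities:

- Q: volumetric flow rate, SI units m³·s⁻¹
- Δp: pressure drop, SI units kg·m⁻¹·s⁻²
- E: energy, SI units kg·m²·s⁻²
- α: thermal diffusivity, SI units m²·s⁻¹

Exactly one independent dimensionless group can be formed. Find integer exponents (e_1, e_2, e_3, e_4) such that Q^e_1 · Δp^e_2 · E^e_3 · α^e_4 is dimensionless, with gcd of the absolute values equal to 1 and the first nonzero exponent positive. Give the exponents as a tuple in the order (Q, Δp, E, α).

(3, 1, -1, -3)

M: e_1·(0) + e_2·(1) + e_3·(1) + e_4·(0) = 0
L: e_1·(3) + e_2·(-1) + e_3·(2) + e_4·(2) = 0
T: e_1·(-1) + e_2·(-2) + e_3·(-2) + e_4·(-1) = 0
Solving this homogeneous linear system for the smallest-integer solution (first nonzero entry positive) gives (3, 1, -1, -3).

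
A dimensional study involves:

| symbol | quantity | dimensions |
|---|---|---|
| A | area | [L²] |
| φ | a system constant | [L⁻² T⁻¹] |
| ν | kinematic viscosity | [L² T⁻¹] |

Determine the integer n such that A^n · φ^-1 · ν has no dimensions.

Balance the L exponent: (2)·n from A, plus −(-2) + (2) = 4 from the rest, must sum to zero.
2n + 4 = 0, so n = -2.

-2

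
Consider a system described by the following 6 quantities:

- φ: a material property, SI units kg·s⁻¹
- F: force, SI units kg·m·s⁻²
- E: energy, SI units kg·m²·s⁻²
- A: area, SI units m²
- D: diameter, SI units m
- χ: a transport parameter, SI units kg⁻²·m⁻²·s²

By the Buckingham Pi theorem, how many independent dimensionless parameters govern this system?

3

There are 6 variables and 3 base dimensions (M, L, T).
The dimension matrix has rank 3.
Independent dimensionless groups: 6 − 3 = 3.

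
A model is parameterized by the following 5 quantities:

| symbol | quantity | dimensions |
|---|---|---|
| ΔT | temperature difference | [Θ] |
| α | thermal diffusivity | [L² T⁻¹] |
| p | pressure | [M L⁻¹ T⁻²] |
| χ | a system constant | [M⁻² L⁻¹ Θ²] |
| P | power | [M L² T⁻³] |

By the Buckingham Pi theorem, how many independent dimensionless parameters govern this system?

There are 5 variables and 4 base dimensions (M, L, T, Θ).
The dimension matrix has rank 4.
Independent dimensionless groups: 5 − 4 = 1.

1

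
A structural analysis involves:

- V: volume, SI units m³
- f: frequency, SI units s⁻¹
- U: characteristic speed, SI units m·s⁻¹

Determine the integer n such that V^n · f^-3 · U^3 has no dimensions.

Balance the L exponent: (3)·n from V, plus −3·(0) + 3·(1) = 3 from the rest, must sum to zero.
3n + 3 = 0, so n = -1.

-1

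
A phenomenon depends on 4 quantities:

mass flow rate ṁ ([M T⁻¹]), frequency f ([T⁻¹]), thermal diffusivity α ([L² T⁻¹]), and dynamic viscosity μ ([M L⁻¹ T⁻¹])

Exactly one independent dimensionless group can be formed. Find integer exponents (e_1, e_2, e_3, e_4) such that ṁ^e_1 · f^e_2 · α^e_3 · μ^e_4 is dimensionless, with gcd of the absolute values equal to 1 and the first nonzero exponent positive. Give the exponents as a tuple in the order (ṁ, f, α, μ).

M: e_1·(1) + e_2·(0) + e_3·(0) + e_4·(1) = 0
L: e_1·(0) + e_2·(0) + e_3·(2) + e_4·(-1) = 0
T: e_1·(-1) + e_2·(-1) + e_3·(-1) + e_4·(-1) = 0
Solving this homogeneous linear system for the smallest-integer solution (first nonzero entry positive) gives (2, 1, -1, -2).

(2, 1, -1, -2)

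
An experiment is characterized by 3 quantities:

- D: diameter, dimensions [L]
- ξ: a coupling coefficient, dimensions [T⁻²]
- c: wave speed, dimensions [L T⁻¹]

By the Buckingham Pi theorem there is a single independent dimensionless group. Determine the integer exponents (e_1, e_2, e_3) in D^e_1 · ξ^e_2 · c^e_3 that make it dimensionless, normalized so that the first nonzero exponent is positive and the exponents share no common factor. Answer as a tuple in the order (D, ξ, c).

L: e_1·(1) + e_2·(0) + e_3·(1) = 0
T: e_1·(0) + e_2·(-2) + e_3·(-1) = 0
Solving this homogeneous linear system for the smallest-integer solution (first nonzero entry positive) gives (2, 1, -2).

(2, 1, -2)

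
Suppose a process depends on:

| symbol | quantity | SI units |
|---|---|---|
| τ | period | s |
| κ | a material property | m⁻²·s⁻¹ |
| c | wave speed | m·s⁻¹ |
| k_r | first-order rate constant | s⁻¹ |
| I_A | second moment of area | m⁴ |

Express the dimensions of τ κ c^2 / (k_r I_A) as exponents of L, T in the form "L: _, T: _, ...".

L: -4, T: -1

Collect each base-dimension exponent across the product:
  L: (0) + (-2) + 2·(1) − (0) − (4) = -4
  T: (1) + (-1) + 2·(-1) − (-1) − (0) = -1
So the dimensions are [L⁻⁴ T⁻¹].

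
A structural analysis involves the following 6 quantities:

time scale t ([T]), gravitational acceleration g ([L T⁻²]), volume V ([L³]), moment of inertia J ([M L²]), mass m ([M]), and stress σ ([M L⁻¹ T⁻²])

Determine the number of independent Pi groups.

There are 6 variables and 3 base dimensions (M, L, T).
The dimension matrix has rank 3.
Independent dimensionless groups: 6 − 3 = 3.

3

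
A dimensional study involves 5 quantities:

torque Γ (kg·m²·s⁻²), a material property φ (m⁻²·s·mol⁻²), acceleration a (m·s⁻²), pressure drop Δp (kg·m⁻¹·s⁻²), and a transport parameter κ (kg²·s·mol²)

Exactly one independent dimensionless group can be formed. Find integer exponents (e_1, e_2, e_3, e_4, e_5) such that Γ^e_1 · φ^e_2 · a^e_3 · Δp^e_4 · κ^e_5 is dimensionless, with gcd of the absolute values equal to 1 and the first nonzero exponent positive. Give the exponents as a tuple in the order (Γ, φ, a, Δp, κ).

M: e_1·(1) + e_2·(0) + e_3·(0) + e_4·(1) + e_5·(2) = 0
L: e_1·(2) + e_2·(-2) + e_3·(1) + e_4·(-1) + e_5·(0) = 0
T: e_1·(-2) + e_2·(1) + e_3·(-2) + e_4·(-2) + e_5·(1) = 0
N: e_1·(0) + e_2·(-2) + e_3·(0) + e_4·(0) + e_5·(2) = 0
Solving this homogeneous linear system for the smallest-integer solution (first nonzero entry positive) gives (1, -1, -3, 1, -1).

(1, -1, -3, 1, -1)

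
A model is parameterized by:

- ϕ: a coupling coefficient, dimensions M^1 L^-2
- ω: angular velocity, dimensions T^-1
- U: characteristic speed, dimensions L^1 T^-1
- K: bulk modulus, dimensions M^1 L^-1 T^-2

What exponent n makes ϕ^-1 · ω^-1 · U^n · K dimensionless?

-1

Balance the L exponent: (1)·n from U, plus −(-2) − (0) + (-1) = 1 from the rest, must sum to zero.
n + 1 = 0, so n = -1.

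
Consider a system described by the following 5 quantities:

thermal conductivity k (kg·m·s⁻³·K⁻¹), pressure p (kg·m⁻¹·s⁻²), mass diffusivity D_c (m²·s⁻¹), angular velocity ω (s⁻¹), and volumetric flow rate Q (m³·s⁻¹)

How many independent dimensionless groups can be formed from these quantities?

1

There are 5 variables and 4 base dimensions (M, L, T, Θ).
The dimension matrix has rank 4.
Independent dimensionless groups: 5 − 4 = 1.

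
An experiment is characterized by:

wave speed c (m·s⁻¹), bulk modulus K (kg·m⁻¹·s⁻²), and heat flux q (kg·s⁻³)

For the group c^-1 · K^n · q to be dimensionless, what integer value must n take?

-1

Balance the M exponent: (1)·n from K, plus −(0) + (1) = 1 from the rest, must sum to zero.
n + 1 = 0, so n = -1.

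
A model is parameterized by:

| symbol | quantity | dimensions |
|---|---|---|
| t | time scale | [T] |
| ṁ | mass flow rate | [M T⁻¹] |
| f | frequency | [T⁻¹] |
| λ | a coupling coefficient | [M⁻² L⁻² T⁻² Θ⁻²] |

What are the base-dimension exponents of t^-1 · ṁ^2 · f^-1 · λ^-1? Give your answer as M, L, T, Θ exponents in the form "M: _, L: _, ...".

M: 4, L: 2, T: 0, Θ: 2

Collect each base-dimension exponent across the product:
  M: −(0) + 2·(1) − (0) − (-2) = 4
  L: −(0) + 2·(0) − (0) − (-2) = 2
  T: −(1) + 2·(-1) − (-1) − (-2) = 0
  Θ: −(0) + 2·(0) − (0) − (-2) = 2
So the dimensions are [M⁴ L² Θ²].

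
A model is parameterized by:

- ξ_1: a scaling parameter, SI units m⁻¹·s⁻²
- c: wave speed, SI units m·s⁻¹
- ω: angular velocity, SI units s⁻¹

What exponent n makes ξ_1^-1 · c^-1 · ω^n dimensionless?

Balance the T exponent: (-1)·n from ω, plus −(-2) − (-1) = 3 from the rest, must sum to zero.
−n + 3 = 0, so n = 3.

3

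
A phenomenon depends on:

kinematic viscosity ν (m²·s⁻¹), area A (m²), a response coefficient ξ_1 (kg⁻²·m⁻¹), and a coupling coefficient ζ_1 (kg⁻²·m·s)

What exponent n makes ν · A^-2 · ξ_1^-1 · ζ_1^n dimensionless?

1

Balance the M exponent: (-2)·n from ζ_1, plus (0) − 2·(0) − (-2) = 2 from the rest, must sum to zero.
-2n + 2 = 0, so n = 1.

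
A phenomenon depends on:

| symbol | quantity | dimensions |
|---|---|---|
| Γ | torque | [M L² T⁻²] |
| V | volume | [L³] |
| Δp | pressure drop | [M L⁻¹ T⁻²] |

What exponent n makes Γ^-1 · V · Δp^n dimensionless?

1

Balance the M exponent: (1)·n from Δp, plus −(1) + (0) = -1 from the rest, must sum to zero.
n − 1 = 0, so n = 1.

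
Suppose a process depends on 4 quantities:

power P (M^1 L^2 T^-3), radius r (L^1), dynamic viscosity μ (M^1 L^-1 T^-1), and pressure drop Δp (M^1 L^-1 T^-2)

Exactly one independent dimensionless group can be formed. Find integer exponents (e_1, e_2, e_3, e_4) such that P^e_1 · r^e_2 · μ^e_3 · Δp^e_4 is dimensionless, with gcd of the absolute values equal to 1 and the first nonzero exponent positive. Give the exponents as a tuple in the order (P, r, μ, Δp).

M: e_1·(1) + e_2·(0) + e_3·(1) + e_4·(1) = 0
L: e_1·(2) + e_2·(1) + e_3·(-1) + e_4·(-1) = 0
T: e_1·(-3) + e_2·(0) + e_3·(-1) + e_4·(-2) = 0
Solving this homogeneous linear system for the smallest-integer solution (first nonzero entry positive) gives (1, -3, 1, -2).

(1, -3, 1, -2)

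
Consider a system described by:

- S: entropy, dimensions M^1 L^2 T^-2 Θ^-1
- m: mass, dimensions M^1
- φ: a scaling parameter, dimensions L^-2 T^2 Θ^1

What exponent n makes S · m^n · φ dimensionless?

-1

Balance the M exponent: (1)·n from m, plus (1) + (0) = 1 from the rest, must sum to zero.
n + 1 = 0, so n = -1.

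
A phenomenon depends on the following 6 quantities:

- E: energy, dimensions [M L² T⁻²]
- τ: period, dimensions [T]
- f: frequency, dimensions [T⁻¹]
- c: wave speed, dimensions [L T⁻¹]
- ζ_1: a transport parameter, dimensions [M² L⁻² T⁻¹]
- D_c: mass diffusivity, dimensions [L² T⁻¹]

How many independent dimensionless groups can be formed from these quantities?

There are 6 variables and 3 base dimensions (M, L, T).
The dimension matrix has rank 3.
Independent dimensionless groups: 6 − 3 = 3.

3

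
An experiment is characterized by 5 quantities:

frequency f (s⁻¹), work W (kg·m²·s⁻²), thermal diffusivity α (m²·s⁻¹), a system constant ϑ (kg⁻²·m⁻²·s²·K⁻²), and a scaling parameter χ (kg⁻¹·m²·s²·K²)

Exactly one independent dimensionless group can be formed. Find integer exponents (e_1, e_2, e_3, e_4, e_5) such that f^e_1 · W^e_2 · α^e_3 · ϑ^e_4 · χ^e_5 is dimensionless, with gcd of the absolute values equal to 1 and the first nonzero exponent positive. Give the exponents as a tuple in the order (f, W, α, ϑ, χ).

M: e_1·(0) + e_2·(1) + e_3·(0) + e_4·(-2) + e_5·(-1) = 0
L: e_1·(0) + e_2·(2) + e_3·(2) + e_4·(-2) + e_5·(2) = 0
T: e_1·(-1) + e_2·(-2) + e_3·(-1) + e_4·(2) + e_5·(2) = 0
Θ: e_1·(0) + e_2·(0) + e_3·(0) + e_4·(-2) + e_5·(2) = 0
Solving this homogeneous linear system for the smallest-integer solution (first nonzero entry positive) gives (1, 3, -3, 1, 1).

(1, 3, -3, 1, 1)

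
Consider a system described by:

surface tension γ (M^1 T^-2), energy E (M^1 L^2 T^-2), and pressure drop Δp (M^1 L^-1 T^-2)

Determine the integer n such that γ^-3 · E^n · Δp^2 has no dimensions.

Balance the M exponent: (1)·n from E, plus −3·(1) + 2·(1) = -1 from the rest, must sum to zero.
n − 1 = 0, so n = 1.

1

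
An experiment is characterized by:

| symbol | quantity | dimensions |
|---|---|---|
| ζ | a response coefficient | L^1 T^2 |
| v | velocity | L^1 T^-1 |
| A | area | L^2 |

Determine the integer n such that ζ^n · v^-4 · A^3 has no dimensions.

-2

Balance the L exponent: (1)·n from ζ, plus −4·(1) + 3·(2) = 2 from the rest, must sum to zero.
n + 2 = 0, so n = -2.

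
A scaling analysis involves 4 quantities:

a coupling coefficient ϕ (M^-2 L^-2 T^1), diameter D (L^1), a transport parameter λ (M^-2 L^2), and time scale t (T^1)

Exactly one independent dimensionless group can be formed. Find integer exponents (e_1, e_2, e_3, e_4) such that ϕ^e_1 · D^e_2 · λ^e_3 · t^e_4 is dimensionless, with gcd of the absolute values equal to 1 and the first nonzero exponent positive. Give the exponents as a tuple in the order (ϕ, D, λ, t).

M: e_1·(-2) + e_2·(0) + e_3·(-2) + e_4·(0) = 0
L: e_1·(-2) + e_2·(1) + e_3·(2) + e_4·(0) = 0
T: e_1·(1) + e_2·(0) + e_3·(0) + e_4·(1) = 0
Solving this homogeneous linear system for the smallest-integer solution (first nonzero entry positive) gives (1, 4, -1, -1).

(1, 4, -1, -1)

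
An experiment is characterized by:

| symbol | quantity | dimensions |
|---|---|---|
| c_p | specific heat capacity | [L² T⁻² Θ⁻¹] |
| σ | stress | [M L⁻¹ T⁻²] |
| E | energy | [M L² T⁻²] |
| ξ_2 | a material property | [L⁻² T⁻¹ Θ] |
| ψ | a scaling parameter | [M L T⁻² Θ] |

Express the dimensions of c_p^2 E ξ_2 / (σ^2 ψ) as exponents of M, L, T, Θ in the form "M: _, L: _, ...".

M: -2, L: 5, T: -1, Θ: -2

Collect each base-dimension exponent across the product:
  M: 2·(0) − 2·(1) + (1) + (0) − (1) = -2
  L: 2·(2) − 2·(-1) + (2) + (-2) − (1) = 5
  T: 2·(-2) − 2·(-2) + (-2) + (-1) − (-2) = -1
  Θ: 2·(-1) − 2·(0) + (0) + (1) − (1) = -2
So the dimensions are [M⁻² L⁵ T⁻¹ Θ⁻²].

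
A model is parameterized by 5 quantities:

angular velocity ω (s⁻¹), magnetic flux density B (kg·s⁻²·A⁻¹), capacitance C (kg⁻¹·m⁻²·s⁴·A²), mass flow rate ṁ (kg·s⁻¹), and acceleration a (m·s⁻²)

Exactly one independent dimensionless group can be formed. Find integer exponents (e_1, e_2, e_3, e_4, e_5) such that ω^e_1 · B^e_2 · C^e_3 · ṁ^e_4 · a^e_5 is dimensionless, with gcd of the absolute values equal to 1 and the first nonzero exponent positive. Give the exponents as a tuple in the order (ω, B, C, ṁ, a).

M: e_1·(0) + e_2·(1) + e_3·(-1) + e_4·(1) + e_5·(0) = 0
L: e_1·(0) + e_2·(0) + e_3·(-2) + e_4·(0) + e_5·(1) = 0
T: e_1·(-1) + e_2·(-2) + e_3·(4) + e_4·(-1) + e_5·(-2) = 0
I: e_1·(0) + e_2·(-1) + e_3·(2) + e_4·(0) + e_5·(0) = 0
Solving this homogeneous linear system for the smallest-integer solution (first nonzero entry positive) gives (3, -2, -1, 1, -2).

(3, -2, -1, 1, -2)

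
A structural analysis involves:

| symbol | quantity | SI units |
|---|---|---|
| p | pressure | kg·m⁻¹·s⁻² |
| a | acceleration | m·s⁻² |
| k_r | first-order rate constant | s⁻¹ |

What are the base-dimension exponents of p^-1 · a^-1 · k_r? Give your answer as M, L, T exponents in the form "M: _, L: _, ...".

M: -1, L: 0, T: 3

Collect each base-dimension exponent across the product:
  M: −(1) − (0) + (0) = -1
  L: −(-1) − (1) + (0) = 0
  T: −(-2) − (-2) + (-1) = 3
So the dimensions are [M⁻¹ T³].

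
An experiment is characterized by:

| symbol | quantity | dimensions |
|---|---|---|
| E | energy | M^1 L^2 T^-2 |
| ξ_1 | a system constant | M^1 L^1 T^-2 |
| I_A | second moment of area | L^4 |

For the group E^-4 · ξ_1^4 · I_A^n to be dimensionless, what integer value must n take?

1

Balance the L exponent: (4)·n from I_A, plus −4·(2) + 4·(1) = -4 from the rest, must sum to zero.
4n − 4 = 0, so n = 1.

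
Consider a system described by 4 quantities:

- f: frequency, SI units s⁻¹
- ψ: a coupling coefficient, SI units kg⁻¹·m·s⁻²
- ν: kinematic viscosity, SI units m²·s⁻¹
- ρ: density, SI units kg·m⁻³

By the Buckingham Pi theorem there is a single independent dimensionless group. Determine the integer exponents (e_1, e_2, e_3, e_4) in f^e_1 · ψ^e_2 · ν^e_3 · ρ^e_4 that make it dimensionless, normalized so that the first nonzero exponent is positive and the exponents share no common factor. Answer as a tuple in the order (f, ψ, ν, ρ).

(3, -1, -1, -1)

M: e_1·(0) + e_2·(-1) + e_3·(0) + e_4·(1) = 0
L: e_1·(0) + e_2·(1) + e_3·(2) + e_4·(-3) = 0
T: e_1·(-1) + e_2·(-2) + e_3·(-1) + e_4·(0) = 0
Solving this homogeneous linear system for the smallest-integer solution (first nonzero entry positive) gives (3, -1, -1, -1).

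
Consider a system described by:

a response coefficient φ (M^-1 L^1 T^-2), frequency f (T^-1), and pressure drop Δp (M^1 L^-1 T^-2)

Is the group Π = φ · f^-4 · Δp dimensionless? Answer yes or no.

Sum the exponent of each base dimension across the product:
  M: [φ]_M − 4·[f]_M + [Δp]_M = (-1) − 4·(0) + (1) = 0
  L: [φ]_L − 4·[f]_L + [Δp]_L = (1) − 4·(0) + (-1) = 0
  T: [φ]_T − 4·[f]_T + [Δp]_T = (-2) − 4·(-1) + (-2) = 0
All base exponents vanish — dimensionless.

yes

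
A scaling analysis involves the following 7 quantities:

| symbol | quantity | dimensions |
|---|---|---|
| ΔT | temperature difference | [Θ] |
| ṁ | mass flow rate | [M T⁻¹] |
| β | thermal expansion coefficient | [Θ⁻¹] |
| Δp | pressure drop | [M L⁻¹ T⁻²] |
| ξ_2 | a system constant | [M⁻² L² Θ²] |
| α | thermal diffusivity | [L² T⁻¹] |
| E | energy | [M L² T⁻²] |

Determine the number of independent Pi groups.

3

There are 7 variables and 4 base dimensions (M, L, T, Θ).
The dimension matrix has rank 4.
Independent dimensionless groups: 7 − 4 = 3.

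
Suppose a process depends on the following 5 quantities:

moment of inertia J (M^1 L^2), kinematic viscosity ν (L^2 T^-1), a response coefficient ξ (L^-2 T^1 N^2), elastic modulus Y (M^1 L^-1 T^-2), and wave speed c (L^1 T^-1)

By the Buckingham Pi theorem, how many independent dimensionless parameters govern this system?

There are 5 variables and 4 base dimensions (M, L, T, N).
The dimension matrix has rank 4.
Independent dimensionless groups: 5 − 4 = 1.

1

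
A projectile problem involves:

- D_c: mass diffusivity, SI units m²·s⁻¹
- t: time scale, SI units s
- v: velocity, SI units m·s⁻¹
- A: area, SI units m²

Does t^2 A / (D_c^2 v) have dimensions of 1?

no

Sum the exponent of each base dimension across the product:
  L: −2·[D_c]_L + 2·[t]_L − [v]_L + [A]_L = −2·(2) + 2·(0) − (1) + (2) = -3
  T: −2·[D_c]_T + 2·[t]_T − [v]_T + [A]_T = −2·(-1) + 2·(1) − (-1) + (0) = 5
Net dimensions [L⁻³ T⁵] ≠ [1] — not dimensionless.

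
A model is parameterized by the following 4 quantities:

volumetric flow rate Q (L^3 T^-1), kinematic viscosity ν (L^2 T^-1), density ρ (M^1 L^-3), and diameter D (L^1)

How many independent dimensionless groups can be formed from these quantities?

1

There are 4 variables and 3 base dimensions (M, L, T).
The dimension matrix has rank 3.
Independent dimensionless groups: 4 − 3 = 1.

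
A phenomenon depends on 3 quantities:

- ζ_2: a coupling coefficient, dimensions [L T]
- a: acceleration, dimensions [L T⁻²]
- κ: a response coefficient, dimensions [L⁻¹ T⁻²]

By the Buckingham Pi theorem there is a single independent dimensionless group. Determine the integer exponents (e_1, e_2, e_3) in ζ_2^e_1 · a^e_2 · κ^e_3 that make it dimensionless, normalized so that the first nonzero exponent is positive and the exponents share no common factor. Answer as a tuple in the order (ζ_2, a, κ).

L: e_1·(1) + e_2·(1) + e_3·(-1) = 0
T: e_1·(1) + e_2·(-2) + e_3·(-2) = 0
Solving this homogeneous linear system for the smallest-integer solution (first nonzero entry positive) gives (4, -1, 3).

(4, -1, 3)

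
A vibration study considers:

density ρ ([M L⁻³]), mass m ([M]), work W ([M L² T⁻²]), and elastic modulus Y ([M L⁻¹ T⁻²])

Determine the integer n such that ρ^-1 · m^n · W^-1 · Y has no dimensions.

Balance the M exponent: (1)·n from m, plus −(1) − (1) + (1) = -1 from the rest, must sum to zero.
n − 1 = 0, so n = 1.

1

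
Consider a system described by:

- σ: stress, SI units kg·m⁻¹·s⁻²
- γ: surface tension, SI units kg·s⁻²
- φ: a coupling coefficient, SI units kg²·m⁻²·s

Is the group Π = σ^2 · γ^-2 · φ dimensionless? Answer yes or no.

Sum the exponent of each base dimension across the product:
  M: 2·[σ]_M − 2·[γ]_M + [φ]_M = 2·(1) − 2·(1) + (2) = 2
  L: 2·[σ]_L − 2·[γ]_L + [φ]_L = 2·(-1) − 2·(0) + (-2) = -4
  T: 2·[σ]_T − 2·[γ]_T + [φ]_T = 2·(-2) − 2·(-2) + (1) = 1
Net dimensions [M² L⁻⁴ T] ≠ [1] — not dimensionless.

no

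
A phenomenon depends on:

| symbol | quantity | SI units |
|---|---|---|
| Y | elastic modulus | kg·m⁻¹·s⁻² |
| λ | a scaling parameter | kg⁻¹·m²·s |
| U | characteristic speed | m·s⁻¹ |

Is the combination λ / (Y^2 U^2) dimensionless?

no

Sum the exponent of each base dimension across the product:
  M: −2·[Y]_M + [λ]_M − 2·[U]_M = −2·(1) + (-1) − 2·(0) = -3
  L: −2·[Y]_L + [λ]_L − 2·[U]_L = −2·(-1) + (2) − 2·(1) = 2
  T: −2·[Y]_T + [λ]_T − 2·[U]_T = −2·(-2) + (1) − 2·(-1) = 7
Net dimensions [M⁻³ L² T⁷] ≠ [1] — not dimensionless.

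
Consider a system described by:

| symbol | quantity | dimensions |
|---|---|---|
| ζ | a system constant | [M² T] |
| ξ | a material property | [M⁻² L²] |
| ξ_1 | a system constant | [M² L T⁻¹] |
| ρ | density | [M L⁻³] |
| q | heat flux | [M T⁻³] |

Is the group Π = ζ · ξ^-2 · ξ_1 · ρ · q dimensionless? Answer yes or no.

Sum the exponent of each base dimension across the product:
  M: [ζ]_M − 2·[ξ]_M + [ξ_1]_M + [ρ]_M + [q]_M = (2) − 2·(-2) + (2) + (1) + (1) = 10
  L: [ζ]_L − 2·[ξ]_L + [ξ_1]_L + [ρ]_L + [q]_L = (0) − 2·(2) + (1) + (-3) + (0) = -6
  T: [ζ]_T − 2·[ξ]_T + [ξ_1]_T + [ρ]_T + [q]_T = (1) − 2·(0) + (-1) + (0) + (-3) = -3
Net dimensions [M¹⁰ L⁻⁶ T⁻³] ≠ [1] — not dimensionless.

no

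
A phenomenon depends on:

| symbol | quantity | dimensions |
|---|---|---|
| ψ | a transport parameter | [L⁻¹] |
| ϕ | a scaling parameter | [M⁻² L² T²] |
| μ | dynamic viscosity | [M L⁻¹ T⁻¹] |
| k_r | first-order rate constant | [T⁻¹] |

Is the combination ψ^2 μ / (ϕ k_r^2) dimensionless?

Sum the exponent of each base dimension across the product:
  M: 2·[ψ]_M − [ϕ]_M + [μ]_M − 2·[k_r]_M = 2·(0) − (-2) + (1) − 2·(0) = 3
  L: 2·[ψ]_L − [ϕ]_L + [μ]_L − 2·[k_r]_L = 2·(-1) − (2) + (-1) − 2·(0) = -5
  T: 2·[ψ]_T − [ϕ]_T + [μ]_T − 2·[k_r]_T = 2·(0) − (2) + (-1) − 2·(-1) = -1
Net dimensions [M³ L⁻⁵ T⁻¹] ≠ [1] — not dimensionless.

no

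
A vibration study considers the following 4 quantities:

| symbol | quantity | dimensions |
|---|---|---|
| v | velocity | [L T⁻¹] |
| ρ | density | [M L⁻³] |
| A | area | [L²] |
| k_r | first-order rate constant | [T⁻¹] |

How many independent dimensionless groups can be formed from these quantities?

1

There are 4 variables and 3 base dimensions (M, L, T).
The dimension matrix has rank 3.
Independent dimensionless groups: 4 − 3 = 1.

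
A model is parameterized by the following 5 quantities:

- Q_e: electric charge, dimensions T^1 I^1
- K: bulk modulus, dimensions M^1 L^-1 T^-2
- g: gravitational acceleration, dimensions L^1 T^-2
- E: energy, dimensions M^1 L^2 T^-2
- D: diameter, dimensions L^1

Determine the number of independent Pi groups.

1

There are 5 variables and 4 base dimensions (M, L, T, I).
The dimension matrix has rank 4.
Independent dimensionless groups: 5 − 4 = 1.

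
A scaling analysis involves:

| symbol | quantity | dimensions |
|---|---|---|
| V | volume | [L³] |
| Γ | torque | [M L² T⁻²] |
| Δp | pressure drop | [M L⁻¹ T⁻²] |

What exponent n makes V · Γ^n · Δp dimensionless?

Balance the M exponent: (1)·n from Γ, plus (0) + (1) = 1 from the rest, must sum to zero.
n + 1 = 0, so n = -1.

-1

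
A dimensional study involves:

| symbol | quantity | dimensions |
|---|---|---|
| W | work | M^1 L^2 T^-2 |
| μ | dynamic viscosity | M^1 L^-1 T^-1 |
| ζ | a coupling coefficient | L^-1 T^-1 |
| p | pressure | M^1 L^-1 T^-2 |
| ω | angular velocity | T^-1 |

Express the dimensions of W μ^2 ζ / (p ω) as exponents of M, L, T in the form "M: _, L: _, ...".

M: 2, L: 0, T: -2

Collect each base-dimension exponent across the product:
  M: (1) + 2·(1) + (0) − (1) − (0) = 2
  L: (2) + 2·(-1) + (-1) − (-1) − (0) = 0
  T: (-2) + 2·(-1) + (-1) − (-2) − (-1) = -2
So the dimensions are [M² T⁻²].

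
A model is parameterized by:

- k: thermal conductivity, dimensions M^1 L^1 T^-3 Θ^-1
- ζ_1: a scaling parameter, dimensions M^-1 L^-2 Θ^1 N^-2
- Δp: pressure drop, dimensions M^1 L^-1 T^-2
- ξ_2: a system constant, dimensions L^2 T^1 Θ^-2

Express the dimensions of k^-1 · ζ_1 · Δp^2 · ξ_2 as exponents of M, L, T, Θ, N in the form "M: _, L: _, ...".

M: 0, L: -3, T: 0, Θ: 0, N: -2

Collect each base-dimension exponent across the product:
  M: −(1) + (-1) + 2·(1) + (0) = 0
  L: −(1) + (-2) + 2·(-1) + (2) = -3
  T: −(-3) + (0) + 2·(-2) + (1) = 0
  Θ: −(-1) + (1) + 2·(0) + (-2) = 0
  N: −(0) + (-2) + 2·(0) + (0) = -2
So the dimensions are [L⁻³ N⁻²].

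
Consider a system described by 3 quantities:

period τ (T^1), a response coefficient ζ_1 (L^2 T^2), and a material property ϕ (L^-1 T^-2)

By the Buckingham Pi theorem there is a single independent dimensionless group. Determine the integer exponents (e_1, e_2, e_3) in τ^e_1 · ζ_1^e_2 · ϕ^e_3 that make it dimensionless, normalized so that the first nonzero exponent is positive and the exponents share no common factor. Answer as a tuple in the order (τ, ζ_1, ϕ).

L: e_1·(0) + e_2·(2) + e_3·(-1) = 0
T: e_1·(1) + e_2·(2) + e_3·(-2) = 0
Solving this homogeneous linear system for the smallest-integer solution (first nonzero entry positive) gives (2, 1, 2).

(2, 1, 2)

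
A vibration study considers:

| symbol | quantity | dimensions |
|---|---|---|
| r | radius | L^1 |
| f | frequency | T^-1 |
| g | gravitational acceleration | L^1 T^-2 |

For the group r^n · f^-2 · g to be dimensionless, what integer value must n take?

Balance the L exponent: (1)·n from r, plus −2·(0) + (1) = 1 from the rest, must sum to zero.
n + 1 = 0, so n = -1.

-1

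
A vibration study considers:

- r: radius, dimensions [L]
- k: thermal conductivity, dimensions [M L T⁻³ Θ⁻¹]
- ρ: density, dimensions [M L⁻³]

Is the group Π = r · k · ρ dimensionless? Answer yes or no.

no

Sum the exponent of each base dimension across the product:
  M: [r]_M + [k]_M + [ρ]_M = (0) + (1) + (1) = 2
  L: [r]_L + [k]_L + [ρ]_L = (1) + (1) + (-3) = -1
  T: [r]_T + [k]_T + [ρ]_T = (0) + (-3) + (0) = -3
  Θ: [r]_Θ + [k]_Θ + [ρ]_Θ = (0) + (-1) + (0) = -1
Net dimensions [M² L⁻¹ T⁻³ Θ⁻¹] ≠ [1] — not dimensionless.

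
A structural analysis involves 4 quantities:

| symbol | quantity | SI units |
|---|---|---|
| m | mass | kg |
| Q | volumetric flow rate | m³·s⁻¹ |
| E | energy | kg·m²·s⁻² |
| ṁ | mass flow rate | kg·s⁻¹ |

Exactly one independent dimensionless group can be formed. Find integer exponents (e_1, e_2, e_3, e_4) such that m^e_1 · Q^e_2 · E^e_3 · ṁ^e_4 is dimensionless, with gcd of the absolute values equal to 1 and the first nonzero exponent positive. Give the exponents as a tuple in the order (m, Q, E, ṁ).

(1, -2, 3, -4)

M: e_1·(1) + e_2·(0) + e_3·(1) + e_4·(1) = 0
L: e_1·(0) + e_2·(3) + e_3·(2) + e_4·(0) = 0
T: e_1·(0) + e_2·(-1) + e_3·(-2) + e_4·(-1) = 0
Solving this homogeneous linear system for the smallest-integer solution (first nonzero entry positive) gives (1, -2, 3, -4).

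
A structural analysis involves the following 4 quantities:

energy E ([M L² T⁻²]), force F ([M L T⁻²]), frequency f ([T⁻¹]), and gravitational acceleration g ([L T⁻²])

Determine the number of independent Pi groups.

There are 4 variables and 3 base dimensions (M, L, T).
The dimension matrix has rank 3.
Independent dimensionless groups: 4 − 3 = 1.

1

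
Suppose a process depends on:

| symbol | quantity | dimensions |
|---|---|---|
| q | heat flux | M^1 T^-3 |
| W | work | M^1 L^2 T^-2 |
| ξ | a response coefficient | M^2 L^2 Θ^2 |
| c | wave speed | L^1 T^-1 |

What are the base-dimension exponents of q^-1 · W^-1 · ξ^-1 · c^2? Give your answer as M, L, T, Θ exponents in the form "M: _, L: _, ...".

Collect each base-dimension exponent across the product:
  M: −(1) − (1) − (2) + 2·(0) = -4
  L: −(0) − (2) − (2) + 2·(1) = -2
  T: −(-3) − (-2) − (0) + 2·(-1) = 3
  Θ: −(0) − (0) − (2) + 2·(0) = -2
So the dimensions are [M⁻⁴ L⁻² T³ Θ⁻²].

M: -4, L: -2, T: 3, Θ: -2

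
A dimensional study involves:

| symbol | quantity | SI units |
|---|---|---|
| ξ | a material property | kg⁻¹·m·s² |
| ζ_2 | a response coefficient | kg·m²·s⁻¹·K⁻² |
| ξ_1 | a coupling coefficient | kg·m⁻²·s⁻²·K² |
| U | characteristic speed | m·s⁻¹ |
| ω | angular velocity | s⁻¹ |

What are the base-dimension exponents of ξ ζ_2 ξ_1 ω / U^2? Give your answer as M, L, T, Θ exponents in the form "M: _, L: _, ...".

Collect each base-dimension exponent across the product:
  M: (-1) + (1) + (1) − 2·(0) + (0) = 1
  L: (1) + (2) + (-2) − 2·(1) + (0) = -1
  T: (2) + (-1) + (-2) − 2·(-1) + (-1) = 0
  Θ: (0) + (-2) + (2) − 2·(0) + (0) = 0
So the dimensions are [M L⁻¹].

M: 1, L: -1, T: 0, Θ: 0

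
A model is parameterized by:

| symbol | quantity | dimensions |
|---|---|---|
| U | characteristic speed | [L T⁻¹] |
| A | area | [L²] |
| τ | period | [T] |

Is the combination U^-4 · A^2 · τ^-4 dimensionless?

yes

Sum the exponent of each base dimension across the product:
  M: −4·[U]_M + 2·[A]_M − 4·[τ]_M = −4·(0) + 2·(0) − 4·(0) = 0
  L: −4·[U]_L + 2·[A]_L − 4·[τ]_L = −4·(1) + 2·(2) − 4·(0) = 0
  T: −4·[U]_T + 2·[A]_T − 4·[τ]_T = −4·(-1) + 2·(0) − 4·(1) = 0
  Θ: −4·[U]_Θ + 2·[A]_Θ − 4·[τ]_Θ = −4·(0) + 2·(0) − 4·(0) = 0
All base exponents vanish — dimensionless.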